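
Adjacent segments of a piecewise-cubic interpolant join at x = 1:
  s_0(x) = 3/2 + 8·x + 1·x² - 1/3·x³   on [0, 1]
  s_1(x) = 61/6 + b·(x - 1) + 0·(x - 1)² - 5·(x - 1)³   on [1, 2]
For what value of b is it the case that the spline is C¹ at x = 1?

s_0'(x) = 8 + 2·x - 1·x², so s_0'(1) = 9. On the right, s_1'(1) = b, so b = 9.

9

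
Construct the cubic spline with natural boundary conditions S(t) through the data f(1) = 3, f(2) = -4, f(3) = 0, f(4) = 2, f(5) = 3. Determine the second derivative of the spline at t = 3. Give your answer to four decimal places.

-7.7143

With M_i denoting the second derivative at x_i, h_i = 1, 1, 1, 1, and Δ_i = (y_(i+1) − y_i)/h_i = -7, 4, 2, 1:
  1·M_0 + 4·M_1 + 1·M_2 = 6(Δ_1 - Δ_0) = 66
  1·M_1 + 4·M_2 + 1·M_3 = 6(Δ_2 - Δ_1) = -12
  1·M_2 + 4·M_3 + 1·M_4 = 6(Δ_3 - Δ_2) = -6
Natural end conditions: M_0 = M_4 = 0.
Solving the tridiagonal system: M_0 = 0, M_1 = 129/7, M_2 = -54/7, M_3 = 3/7, M_4 = 0.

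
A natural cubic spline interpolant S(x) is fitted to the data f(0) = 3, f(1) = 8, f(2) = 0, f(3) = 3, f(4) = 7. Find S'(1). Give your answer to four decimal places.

Let M_i = S''(x_i). Step sizes h_i = 1, 1, 1, 1; slopes of the chords Δ_i = (y_(i+1) - y_i)/h_i = 5, -8, 3, 4.
  1·M_0 + 4·M_1 + 1·M_2 = 6(Δ_1 - Δ_0) = -78
  1·M_1 + 4·M_2 + 1·M_3 = 6(Δ_2 - Δ_1) = 66
  1·M_2 + 4·M_3 + 1·M_4 = 6(Δ_3 - Δ_2) = 6
Natural end conditions: M_0 = M_4 = 0.
Solving: M_0 = 0, M_1 = -51/2, M_2 = 24, M_3 = -9/2, M_4 = 0.
On [1, 2], S'(x) = b_1 + 2c_1·(x - 1) + 3d_1·(x - 1)² with b_1 = Δ_1 - h_1(2M_1 + M_2)/6 = -7/2, c_1 = M_1/2 = -51/4, d_1 = (M_2 - M_1)/(6h_1) = 33/4. So S'(1) = -7/2.

-3.5000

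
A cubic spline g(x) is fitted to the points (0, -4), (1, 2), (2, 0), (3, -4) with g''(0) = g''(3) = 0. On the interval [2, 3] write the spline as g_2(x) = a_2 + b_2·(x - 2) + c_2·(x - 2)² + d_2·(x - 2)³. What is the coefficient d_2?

Put m_i = g'' at the i-th knot. Here h = (1, 1, 1) and Δ = (6, -2, -4), so the interior equations h_(i-1)·m_(i-1) + 2(h_(i-1)+h_i)·m_i + h_i·m_(i+1) = 6(Δ_i − Δ_(i-1)) read
  1·m_0 + 4·m_1 + 1·m_2 = 6(Δ_1 - Δ_0) = -48
  1·m_1 + 4·m_2 + 1·m_3 = 6(Δ_2 - Δ_1) = -12
Natural end conditions: m_0 = m_3 = 0.
Solving: m_0 = 0, m_1 = -12, m_2 = 0, m_3 = 0.
On [2, 3], with g_2(x) = a_2 + b_2·(x - 2) + c_2·(x - 2)² + d_2·(x - 2)³: c_2 = m_2/2 = 0, d_2 = (m_3 - m_2)/(6h_2) = 0, b_2 = Δ_2 - h_2(2m_2 + m_3)/6 = -4.

0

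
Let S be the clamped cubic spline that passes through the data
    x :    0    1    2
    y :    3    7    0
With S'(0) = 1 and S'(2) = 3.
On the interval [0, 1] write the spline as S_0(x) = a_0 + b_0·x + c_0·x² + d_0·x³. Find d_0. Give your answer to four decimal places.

-10.2500

Put M_i = S'' at the i-th knot. Here h = (1, 1) and Δ = (4, -7), so the interior equations h_(i-1)·M_(i-1) + 2(h_(i-1)+h_i)·M_i + h_i·M_(i+1) = 6(Δ_i − Δ_(i-1)) read
  1·M_0 + 4·M_1 + 1·M_2 = 6(Δ_1 - Δ_0) = -66
Clamped end conditions give two more equations: 2h_0·M_0 + h_0·M_1 = 6(Δ_0 - S'(0)) = 18 and h_1·M_1 + 2h_1·M_2 = 6(S'(2) - Δ_1) = 60.
Solving: M_0 = 53/2, M_1 = -35, M_2 = 95/2.
On [0, 1], with S_0(x) = a_0 + b_0·x + c_0·x² + d_0·x³: c_0 = M_0/2 = 53/4, d_0 = (M_1 - M_0)/(6h_0) = -41/4, b_0 = Δ_0 - h_0(2M_0 + M_1)/6 = 1.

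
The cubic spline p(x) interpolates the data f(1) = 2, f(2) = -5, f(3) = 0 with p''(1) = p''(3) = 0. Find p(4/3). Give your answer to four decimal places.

Let M_i = p''(x_i). Step sizes h_i = 1, 1; slopes of the chords Δ_i = (y_(i+1) - y_i)/h_i = -7, 5.
  1·M_0 + 4·M_1 + 1·M_2 = 6(Δ_1 - Δ_0) = 72
Natural end conditions: M_0 = M_2 = 0.
Hence M_0 = 0, M_1 = 18, M_2 = 0.
On [1, 2], p(x) = 2 - 10·(x - 1) + 0·(x - 1)² + 3·(x - 1)³.
With (x - 1) = 1/3: p(4/3) = -11/9.

-1.2222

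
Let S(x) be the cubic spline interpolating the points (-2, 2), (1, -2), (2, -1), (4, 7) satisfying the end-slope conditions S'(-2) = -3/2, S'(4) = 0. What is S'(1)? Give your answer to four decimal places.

-0.3571

Let σ_i = S''(x_i). Step sizes h_i = 3, 1, 2; slopes of the chords Δ_i = (y_(i+1) - y_i)/h_i = -4/3, 1, 4.
  3·σ_0 + 8·σ_1 + 1·σ_2 = 6(Δ_1 - Δ_0) = 14
  1·σ_1 + 6·σ_2 + 2·σ_3 = 6(Δ_2 - Δ_1) = 18
Clamped end conditions give two more equations: 2h_0·σ_0 + h_0·σ_1 = 6(Δ_0 - S'(-2)) = 1 and h_2·σ_2 + 2h_2·σ_3 = 6(S'(4) - Δ_2) = -24.
Forward elimination and back-substitution give σ_0 = -3/7, σ_1 = 25/21, σ_2 = 121/21, σ_3 = -373/42.
On [1, 2], S'(x) = b_1 + 2c_1·(x - 1) + 3d_1·(x - 1)² with b_1 = Δ_1 - h_1(2σ_1 + σ_2)/6 = -5/14, c_1 = σ_1/2 = 25/42, d_1 = (σ_2 - σ_1)/(6h_1) = 16/21. So S'(1) = -5/14.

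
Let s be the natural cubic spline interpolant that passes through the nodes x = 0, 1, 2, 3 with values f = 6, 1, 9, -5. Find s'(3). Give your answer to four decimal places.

-20.7333

Let M_i = s''(x_i). Step sizes h_i = 1, 1, 1; slopes of the chords Δ_i = (y_(i+1) - y_i)/h_i = -5, 8, -14.
  1·M_0 + 4·M_1 + 1·M_2 = 6(Δ_1 - Δ_0) = 78
  1·M_1 + 4·M_2 + 1·M_3 = 6(Δ_2 - Δ_1) = -132
Natural end conditions: M_0 = M_3 = 0.
Solving the tridiagonal system: M_0 = 0, M_1 = 148/5, M_2 = -202/5, M_3 = 0.
On [2, 3], s'(x) = b_2 + 2c_2·(x - 2) + 3d_2·(x - 2)² with b_2 = Δ_2 - h_2(2M_2 + M_3)/6 = -8/15, c_2 = M_2/2 = -101/5, d_2 = (M_3 - M_2)/(6h_2) = 101/15. So s'(3) = -311/15.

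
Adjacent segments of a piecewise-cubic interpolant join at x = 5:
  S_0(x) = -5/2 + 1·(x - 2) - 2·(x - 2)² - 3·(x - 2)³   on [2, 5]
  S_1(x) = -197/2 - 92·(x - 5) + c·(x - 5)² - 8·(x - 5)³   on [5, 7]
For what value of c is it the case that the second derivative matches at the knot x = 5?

-29

S_0''(x) = -4 - 18·(x - 2), so S_0''(5) = -58. On the right, S_1''(5) = 2c, so c = -29.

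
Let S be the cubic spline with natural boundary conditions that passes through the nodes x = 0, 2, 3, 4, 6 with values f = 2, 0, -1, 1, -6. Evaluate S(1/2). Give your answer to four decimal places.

1.6669

With σ_i denoting the second derivative at x_i, h_i = 2, 1, 1, 2, and Δ_i = (y_(i+1) − y_i)/h_i = -1, -1, 2, -7/2:
  2·σ_0 + 6·σ_1 + 1·σ_2 = 6(Δ_1 - Δ_0) = 0
  1·σ_1 + 4·σ_2 + 1·σ_3 = 6(Δ_2 - Δ_1) = 18
  1·σ_2 + 6·σ_3 + 2·σ_4 = 6(Δ_3 - Δ_2) = -33
Natural end conditions: σ_0 = σ_4 = 0.
Solving: σ_0 = 0, σ_1 = -47/44, σ_2 = 141/22, σ_3 = -289/44, σ_4 = 0.
On [0, 2], S(x) = 2 - 85/132·x + 0·x² - 47/528·x³.
With x = 1/2: S(1/2) = 2347/1408.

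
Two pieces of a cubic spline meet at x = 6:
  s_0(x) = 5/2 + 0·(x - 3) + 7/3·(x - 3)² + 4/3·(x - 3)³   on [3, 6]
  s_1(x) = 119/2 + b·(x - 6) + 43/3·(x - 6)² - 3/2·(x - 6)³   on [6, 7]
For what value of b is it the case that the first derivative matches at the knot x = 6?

50

s_0'(x) = 0 + 14/3·(x - 3) + 4·(x - 3)², so s_0'(6) = 50. On the right, s_1'(6) = b, so b = 50.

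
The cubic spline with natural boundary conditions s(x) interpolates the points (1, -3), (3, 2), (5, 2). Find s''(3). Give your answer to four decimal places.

-1.8750

Let σ_i = s''(x_i). Step sizes h_i = 2, 2; slopes of the chords Δ_i = (y_(i+1) - y_i)/h_i = 5/2, 0.
  2·σ_0 + 8·σ_1 + 2·σ_2 = 6(Δ_1 - Δ_0) = -15
Natural end conditions: σ_0 = σ_2 = 0.
Hence σ_0 = 0, σ_1 = -15/8, σ_2 = 0.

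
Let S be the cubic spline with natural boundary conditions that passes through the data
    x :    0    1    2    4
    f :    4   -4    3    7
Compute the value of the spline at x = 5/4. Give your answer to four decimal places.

With m_i denoting the second derivative at x_i, h_i = 1, 1, 2, and Δ_i = (y_(i+1) − y_i)/h_i = -8, 7, 2:
  1·m_0 + 4·m_1 + 1·m_2 = 6(Δ_1 - Δ_0) = 90
  1·m_1 + 6·m_2 + 2·m_3 = 6(Δ_2 - Δ_1) = -30
Natural end conditions: m_0 = m_3 = 0.
Solving the tridiagonal system: m_0 = 0, m_1 = 570/23, m_2 = -210/23, m_3 = 0.
On [1, 2], S(x) = -4 + 6/23·(x - 1) + 285/23·(x - 1)² - 130/23·(x - 1)³.
With (x - 1) = 1/4: S(5/4) = -2391/736.

-3.2486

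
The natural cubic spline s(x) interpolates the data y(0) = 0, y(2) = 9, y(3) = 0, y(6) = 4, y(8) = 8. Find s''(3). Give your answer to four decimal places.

10.7163

Write M_i for s''(x_i). With h_i = 2, 1, 3, 2 and divided differences Δ_i = 9/2, -9, 4/3, 2, the continuity of s' gives the tridiagonal system
  2·M_0 + 6·M_1 + 1·M_2 = 6(Δ_1 - Δ_0) = -81
  1·M_1 + 8·M_2 + 3·M_3 = 6(Δ_2 - Δ_1) = 62
  3·M_2 + 10·M_3 + 2·M_4 = 6(Δ_3 - Δ_2) = 4
Natural end conditions: M_0 = M_4 = 0.
Solving the tridiagonal system: M_0 = 0, M_1 = -6359/416, M_2 = 2229/208, M_3 = -1171/416, M_4 = 0.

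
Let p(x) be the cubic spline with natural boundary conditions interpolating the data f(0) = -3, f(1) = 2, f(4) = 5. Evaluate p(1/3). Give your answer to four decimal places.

Let M_i = p''(x_i). Step sizes h_i = 1, 3; slopes of the chords Δ_i = (y_(i+1) - y_i)/h_i = 5, 1.
  1·M_0 + 8·M_1 + 3·M_2 = 6(Δ_1 - Δ_0) = -24
Natural end conditions: M_0 = M_2 = 0.
Solving: M_0 = 0, M_1 = -3, M_2 = 0.
On [0, 1], p(x) = -3 + 11/2·x + 0·x² - 1/2·x³.
With x = 1/3: p(1/3) = -32/27.

-1.1852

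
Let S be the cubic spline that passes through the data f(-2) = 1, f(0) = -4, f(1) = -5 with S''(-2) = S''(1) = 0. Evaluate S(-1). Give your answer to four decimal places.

With M_i denoting the second derivative at x_i, h_i = 2, 1, and Δ_i = (y_(i+1) − y_i)/h_i = -5/2, -1:
  2·M_0 + 6·M_1 + 1·M_2 = 6(Δ_1 - Δ_0) = 9
Natural end conditions: M_0 = M_2 = 0.
Solving: M_0 = 0, M_1 = 3/2, M_2 = 0.
On [-2, 0], S(x) = 1 - 3·(x + 2) + 0·(x + 2)² + 1/8·(x + 2)³.
With (x + 2) = 1: S(-1) = -15/8.

-1.8750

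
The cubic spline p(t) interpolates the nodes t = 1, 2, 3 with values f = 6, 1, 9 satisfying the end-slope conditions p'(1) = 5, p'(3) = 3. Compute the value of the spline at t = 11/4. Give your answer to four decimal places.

7.3398

Put m_i = p'' at the i-th knot. Here h = (1, 1) and Δ = (-5, 8), so the interior equations h_(i-1)·m_(i-1) + 2(h_(i-1)+h_i)·m_i + h_i·m_(i+1) = 6(Δ_i − Δ_(i-1)) read
  1·m_0 + 4·m_1 + 1·m_2 = 6(Δ_1 - Δ_0) = 78
Clamped end conditions give two more equations: 2h_0·m_0 + h_0·m_1 = 6(Δ_0 - p'(1)) = -60 and h_1·m_1 + 2h_1·m_2 = 6(p'(3) - Δ_1) = -30.
Hence m_0 = -101/2, m_1 = 41, m_2 = -71/2.
On [2, 3], p(t) = 1 + 1/4·(t - 2) + 41/2·(t - 2)² - 51/4·(t - 2)³.
With (t - 2) = 3/4: p(11/4) = 1879/256.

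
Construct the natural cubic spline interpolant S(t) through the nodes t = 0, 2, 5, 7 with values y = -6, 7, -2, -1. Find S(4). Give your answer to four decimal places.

1.7656

Write M_i for S''(x_i). With h_i = 2, 3, 2 and divided differences Δ_i = 13/2, -3, 1/2, the continuity of S' gives the tridiagonal system
  2·M_0 + 10·M_1 + 3·M_2 = 6(Δ_1 - Δ_0) = -57
  3·M_1 + 10·M_2 + 2·M_3 = 6(Δ_2 - Δ_1) = 21
Natural end conditions: M_0 = M_3 = 0.
Hence M_0 = 0, M_1 = -633/91, M_2 = 381/91, M_3 = 0.
On [2, 5], S(t) = 7 + 339/182·(t - 2) - 633/182·(t - 2)² + 13/21·(t - 2)³.
With (t - 2) = 2: S(4) = 482/273.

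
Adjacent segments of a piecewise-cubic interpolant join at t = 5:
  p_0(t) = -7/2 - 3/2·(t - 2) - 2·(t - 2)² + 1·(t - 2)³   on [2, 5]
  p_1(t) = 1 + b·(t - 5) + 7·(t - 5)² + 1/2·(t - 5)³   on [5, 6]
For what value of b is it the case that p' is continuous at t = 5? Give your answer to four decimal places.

p_0'(t) = -3/2 - 4·(t - 2) + 3·(t - 2)², so p_0'(5) = 27/2. On the right, p_1'(5) = b, so b = 27/2.

13.5000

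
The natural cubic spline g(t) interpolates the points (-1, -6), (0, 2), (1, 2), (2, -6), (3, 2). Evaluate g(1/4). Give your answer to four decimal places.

Let σ_i = g''(x_i). Step sizes h_i = 1, 1, 1, 1; slopes of the chords Δ_i = (y_(i+1) - y_i)/h_i = 8, 0, -8, 8.
  1·σ_0 + 4·σ_1 + 1·σ_2 = 6(Δ_1 - Δ_0) = -48
  1·σ_1 + 4·σ_2 + 1·σ_3 = 6(Δ_2 - Δ_1) = -48
  1·σ_2 + 4·σ_3 + 1·σ_4 = 6(Δ_3 - Δ_2) = 96
Natural end conditions: σ_0 = σ_4 = 0.
Solving: σ_0 = 0, σ_1 = -54/7, σ_2 = -120/7, σ_3 = 198/7, σ_4 = 0.
On [0, 1], g(t) = 2 + 38/7·t - 27/7·t² - 11/7·t³.
With t = 1/4: g(1/4) = 1385/448.

3.0915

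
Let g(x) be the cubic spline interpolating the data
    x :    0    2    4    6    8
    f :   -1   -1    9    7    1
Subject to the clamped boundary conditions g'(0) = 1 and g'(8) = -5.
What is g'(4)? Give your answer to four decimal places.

Write m_i for g''(x_i). With h_i = 2, 2, 2, 2 and divided differences Δ_i = 0, 5, -1, -3, the continuity of g' gives the tridiagonal system
  2·m_0 + 8·m_1 + 2·m_2 = 6(Δ_1 - Δ_0) = 30
  2·m_1 + 8·m_2 + 2·m_3 = 6(Δ_2 - Δ_1) = -36
  2·m_2 + 8·m_3 + 2·m_4 = 6(Δ_3 - Δ_2) = -12
Clamped end conditions give two more equations: 2h_0·m_0 + h_0·m_1 = 6(Δ_0 - g'(0)) = -6 and h_3·m_3 + 2h_3·m_4 = 6(g'(8) - Δ_3) = -12.
Forward elimination and back-substitution give m_0 = -267/56, m_1 = 183/28, m_2 = -51/8, m_3 = 27/28, m_4 = -195/56.
On [4, 6], g'(x) = b_2 + 2c_2·(x - 4) + 3d_2·(x - 4)² with b_2 = Δ_2 - h_2(2m_2 + m_3)/6 = 41/14, c_2 = m_2/2 = -51/16, d_2 = (m_3 - m_2)/(6h_2) = 137/224. So g'(4) = 41/14.

2.9286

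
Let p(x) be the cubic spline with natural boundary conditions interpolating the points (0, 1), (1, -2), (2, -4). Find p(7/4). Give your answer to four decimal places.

-3.5586

Let M_i = p''(x_i). Step sizes h_i = 1, 1; slopes of the chords Δ_i = (y_(i+1) - y_i)/h_i = -3, -2.
  1·M_0 + 4·M_1 + 1·M_2 = 6(Δ_1 - Δ_0) = 6
Natural end conditions: M_0 = M_2 = 0.
Hence M_0 = 0, M_1 = 3/2, M_2 = 0.
On [1, 2], p(x) = -2 - 5/2·(x - 1) + 3/4·(x - 1)² - 1/4·(x - 1)³.
With (x - 1) = 3/4: p(7/4) = -911/256.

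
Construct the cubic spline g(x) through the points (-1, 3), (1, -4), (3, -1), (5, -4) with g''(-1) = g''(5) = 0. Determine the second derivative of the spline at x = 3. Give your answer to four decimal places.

-3.4000

Put M_i = g'' at the i-th knot. Here h = (2, 2, 2) and Δ = (-7/2, 3/2, -3/2), so the interior equations h_(i-1)·M_(i-1) + 2(h_(i-1)+h_i)·M_i + h_i·M_(i+1) = 6(Δ_i − Δ_(i-1)) read
  2·M_0 + 8·M_1 + 2·M_2 = 6(Δ_1 - Δ_0) = 30
  2·M_1 + 8·M_2 + 2·M_3 = 6(Δ_2 - Δ_1) = -18
Natural end conditions: M_0 = M_3 = 0.
Forward elimination and back-substitution give M_0 = 0, M_1 = 23/5, M_2 = -17/5, M_3 = 0.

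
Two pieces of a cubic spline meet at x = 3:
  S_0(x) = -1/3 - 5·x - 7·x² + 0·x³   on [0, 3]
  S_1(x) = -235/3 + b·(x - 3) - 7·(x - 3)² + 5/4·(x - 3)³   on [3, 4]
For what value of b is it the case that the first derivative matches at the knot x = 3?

-47

S_0'(x) = -5 - 14·x + 0·x², so S_0'(3) = -47. On the right, S_1'(3) = b, so b = -47.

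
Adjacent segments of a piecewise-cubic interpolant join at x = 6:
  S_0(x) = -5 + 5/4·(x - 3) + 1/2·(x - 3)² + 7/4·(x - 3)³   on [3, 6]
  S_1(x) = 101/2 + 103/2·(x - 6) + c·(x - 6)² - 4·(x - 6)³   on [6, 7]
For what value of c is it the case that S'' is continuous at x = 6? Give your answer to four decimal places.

S_0''(x) = 1 + 21/2·(x - 3), so S_0''(6) = 65/2. On the right, S_1''(6) = 2c, so c = 65/4.

16.2500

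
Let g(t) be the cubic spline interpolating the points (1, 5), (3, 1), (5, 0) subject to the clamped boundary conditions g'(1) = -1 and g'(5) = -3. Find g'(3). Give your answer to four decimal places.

Write M_i for g''(x_i). With h_i = 2, 2 and divided differences Δ_i = -2, -1/2, the continuity of g' gives the tridiagonal system
  2·M_0 + 8·M_1 + 2·M_2 = 6(Δ_1 - Δ_0) = 9
Clamped end conditions give two more equations: 2h_0·M_0 + h_0·M_1 = 6(Δ_0 - g'(1)) = -6 and h_1·M_1 + 2h_1·M_2 = 6(g'(5) - Δ_1) = -15.
Forward elimination and back-substitution give M_0 = -25/8, M_1 = 13/4, M_2 = -43/8.
On [3, 5], g'(t) = b_1 + 2c_1·(t - 3) + 3d_1·(t - 3)² with b_1 = Δ_1 - h_1(2M_1 + M_2)/6 = -7/8, c_1 = M_1/2 = 13/8, d_1 = (M_2 - M_1)/(6h_1) = -23/32. So g'(3) = -7/8.

-0.8750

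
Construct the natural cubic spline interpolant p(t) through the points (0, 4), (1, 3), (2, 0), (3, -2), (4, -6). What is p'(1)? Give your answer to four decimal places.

-2.2857

Let σ_i = p''(x_i). Step sizes h_i = 1, 1, 1, 1; slopes of the chords Δ_i = (y_(i+1) - y_i)/h_i = -1, -3, -2, -4.
  1·σ_0 + 4·σ_1 + 1·σ_2 = 6(Δ_1 - Δ_0) = -12
  1·σ_1 + 4·σ_2 + 1·σ_3 = 6(Δ_2 - Δ_1) = 6
  1·σ_2 + 4·σ_3 + 1·σ_4 = 6(Δ_3 - Δ_2) = -12
Natural end conditions: σ_0 = σ_4 = 0.
Hence σ_0 = 0, σ_1 = -27/7, σ_2 = 24/7, σ_3 = -27/7, σ_4 = 0.
On [1, 2], p'(t) = b_1 + 2c_1·(t - 1) + 3d_1·(t - 1)² with b_1 = Δ_1 - h_1(2σ_1 + σ_2)/6 = -16/7, c_1 = σ_1/2 = -27/14, d_1 = (σ_2 - σ_1)/(6h_1) = 17/14. So p'(1) = -16/7.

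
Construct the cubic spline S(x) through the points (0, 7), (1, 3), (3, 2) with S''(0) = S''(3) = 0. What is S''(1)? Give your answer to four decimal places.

Let σ_i = S''(x_i). Step sizes h_i = 1, 2; slopes of the chords Δ_i = (y_(i+1) - y_i)/h_i = -4, -1/2.
  1·σ_0 + 6·σ_1 + 2·σ_2 = 6(Δ_1 - Δ_0) = 21
Natural end conditions: σ_0 = σ_2 = 0.
Solving: σ_0 = 0, σ_1 = 7/2, σ_2 = 0.

3.5000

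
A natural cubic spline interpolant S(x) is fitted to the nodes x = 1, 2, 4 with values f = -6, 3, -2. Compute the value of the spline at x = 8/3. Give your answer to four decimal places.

4.1728

With M_i denoting the second derivative at x_i, h_i = 1, 2, and Δ_i = (y_(i+1) − y_i)/h_i = 9, -5/2:
  1·M_0 + 6·M_1 + 2·M_2 = 6(Δ_1 - Δ_0) = -69
Natural end conditions: M_0 = M_2 = 0.
Hence M_0 = 0, M_1 = -23/2, M_2 = 0.
On [2, 4], S(x) = 3 + 31/6·(x - 2) - 23/4·(x - 2)² + 23/24·(x - 2)³.
With (x - 2) = 2/3: S(8/3) = 338/81.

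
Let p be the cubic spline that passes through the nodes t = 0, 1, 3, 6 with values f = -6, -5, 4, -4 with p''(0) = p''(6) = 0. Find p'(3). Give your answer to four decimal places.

Let M_i = p''(x_i). Step sizes h_i = 1, 2, 3; slopes of the chords Δ_i = (y_(i+1) - y_i)/h_i = 1, 9/2, -8/3.
  1·M_0 + 6·M_1 + 2·M_2 = 6(Δ_1 - Δ_0) = 21
  2·M_1 + 10·M_2 + 3·M_3 = 6(Δ_2 - Δ_1) = -43
Natural end conditions: M_0 = M_3 = 0.
Solving the tridiagonal system: M_0 = 0, M_1 = 37/7, M_2 = -75/14, M_3 = 0.
On [3, 6], p'(t) = b_2 + 2c_2·(t - 3) + 3d_2·(t - 3)² with b_2 = Δ_2 - h_2(2M_2 + M_3)/6 = 113/42, c_2 = M_2/2 = -75/28, d_2 = (M_3 - M_2)/(6h_2) = 25/84. So p'(3) = 113/42.

2.6905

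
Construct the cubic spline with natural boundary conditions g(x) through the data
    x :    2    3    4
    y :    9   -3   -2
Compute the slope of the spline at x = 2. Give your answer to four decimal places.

-15.2500

With M_i denoting the second derivative at x_i, h_i = 1, 1, and Δ_i = (y_(i+1) − y_i)/h_i = -12, 1:
  1·M_0 + 4·M_1 + 1·M_2 = 6(Δ_1 - Δ_0) = 78
Natural end conditions: M_0 = M_2 = 0.
Hence M_0 = 0, M_1 = 39/2, M_2 = 0.
On [2, 3], g'(x) = b_0 + 2c_0·(x - 2) + 3d_0·(x - 2)² with b_0 = Δ_0 - h_0(2M_0 + M_1)/6 = -61/4, c_0 = M_0/2 = 0, d_0 = (M_1 - M_0)/(6h_0) = 13/4. So g'(2) = -61/4.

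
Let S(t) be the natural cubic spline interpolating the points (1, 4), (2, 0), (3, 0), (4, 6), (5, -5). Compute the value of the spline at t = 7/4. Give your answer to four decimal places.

Let M_i = S''(x_i). Step sizes h_i = 1, 1, 1, 1; slopes of the chords Δ_i = (y_(i+1) - y_i)/h_i = -4, 0, 6, -11.
  1·M_0 + 4·M_1 + 1·M_2 = 6(Δ_1 - Δ_0) = 24
  1·M_1 + 4·M_2 + 1·M_3 = 6(Δ_2 - Δ_1) = 36
  1·M_2 + 4·M_3 + 1·M_4 = 6(Δ_3 - Δ_2) = -102
Natural end conditions: M_0 = M_4 = 0.
Forward elimination and back-substitution give M_0 = 0, M_1 = 57/28, M_2 = 111/7, M_3 = -825/28, M_4 = 0.
On [1, 2], S(t) = 4 - 243/56·(t - 1) + 0·(t - 1)² + 19/56·(t - 1)³.
With (t - 1) = 3/4: S(7/4) = 455/512.

0.8887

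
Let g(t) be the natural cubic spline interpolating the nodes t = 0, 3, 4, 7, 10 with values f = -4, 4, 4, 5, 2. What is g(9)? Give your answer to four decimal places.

3.3899

Put M_i = g'' at the i-th knot. Here h = (3, 1, 3, 3) and Δ = (8/3, 0, 1/3, -1), so the interior equations h_(i-1)·M_(i-1) + 2(h_(i-1)+h_i)·M_i + h_i·M_(i+1) = 6(Δ_i − Δ_(i-1)) read
  3·M_0 + 8·M_1 + 1·M_2 = 6(Δ_1 - Δ_0) = -16
  1·M_1 + 8·M_2 + 3·M_3 = 6(Δ_2 - Δ_1) = 2
  3·M_2 + 12·M_3 + 3·M_4 = 6(Δ_3 - Δ_2) = -8
Natural end conditions: M_0 = M_4 = 0.
Solving: M_0 = 0, M_1 = -40/19, M_2 = 16/19, M_3 = -50/57, M_4 = 0.
On [7, 10], g(t) = 5 - 7/57·(t - 7) - 25/57·(t - 7)² + 25/513·(t - 7)³.
With (t - 7) = 2: g(9) = 1739/513.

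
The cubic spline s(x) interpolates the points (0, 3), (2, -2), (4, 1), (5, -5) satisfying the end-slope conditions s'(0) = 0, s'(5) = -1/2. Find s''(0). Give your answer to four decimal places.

Let m_i = s''(x_i). Step sizes h_i = 2, 2, 1; slopes of the chords Δ_i = (y_(i+1) - y_i)/h_i = -5/2, 3/2, -6.
  2·m_0 + 8·m_1 + 2·m_2 = 6(Δ_1 - Δ_0) = 24
  2·m_1 + 6·m_2 + 1·m_3 = 6(Δ_2 - Δ_1) = -45
Clamped end conditions give two more equations: 2h_0·m_0 + h_0·m_1 = 6(Δ_0 - s'(0)) = -15 and h_2·m_2 + 2h_2·m_3 = 6(s'(5) - Δ_2) = 33.
Solving: m_0 = -185/23, m_1 = 395/46, m_2 = -329/23, m_3 = 544/23.

-8.0435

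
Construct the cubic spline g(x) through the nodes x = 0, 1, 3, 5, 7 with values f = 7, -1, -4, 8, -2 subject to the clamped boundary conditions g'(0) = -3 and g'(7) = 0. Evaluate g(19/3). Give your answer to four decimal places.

0.4918

With M_i denoting the second derivative at x_i, h_i = 1, 2, 2, 2, and Δ_i = (y_(i+1) − y_i)/h_i = -8, -3/2, 6, -5:
  1·M_0 + 6·M_1 + 2·M_2 = 6(Δ_1 - Δ_0) = 39
  2·M_1 + 8·M_2 + 2·M_3 = 6(Δ_2 - Δ_1) = 45
  2·M_2 + 8·M_3 + 2·M_4 = 6(Δ_3 - Δ_2) = -66
Clamped end conditions give two more equations: 2h_0·M_0 + h_0·M_1 = 6(Δ_0 - g'(0)) = -30 and h_3·M_3 + 2h_3·M_4 = 6(g'(7) - Δ_3) = 30.
Forward elimination and back-substitution give M_0 = -1599/86, M_1 = 309/43, M_2 = 1245/172, M_3 = -1173/86, M_4 = 2463/172.
On [5, 7], g(x) = 8 - 117/172·(x - 5) - 1173/172·(x - 5)² + 1603/688·(x - 5)³.
With (x - 5) = 4/3: g(19/3) = 571/1161.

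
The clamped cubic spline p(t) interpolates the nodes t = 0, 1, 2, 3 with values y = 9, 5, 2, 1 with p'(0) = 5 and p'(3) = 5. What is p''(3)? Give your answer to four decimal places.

20.4000

Write M_i for p''(x_i). With h_i = 1, 1, 1 and divided differences Δ_i = -4, -3, -1, the continuity of p' gives the tridiagonal system
  1·M_0 + 4·M_1 + 1·M_2 = 6(Δ_1 - Δ_0) = 6
  1·M_1 + 4·M_2 + 1·M_3 = 6(Δ_2 - Δ_1) = 12
Clamped end conditions give two more equations: 2h_0·M_0 + h_0·M_1 = 6(Δ_0 - p'(0)) = -54 and h_2·M_2 + 2h_2·M_3 = 6(p'(3) - Δ_2) = 36.
Solving: M_0 = -162/5, M_1 = 54/5, M_2 = -24/5, M_3 = 102/5.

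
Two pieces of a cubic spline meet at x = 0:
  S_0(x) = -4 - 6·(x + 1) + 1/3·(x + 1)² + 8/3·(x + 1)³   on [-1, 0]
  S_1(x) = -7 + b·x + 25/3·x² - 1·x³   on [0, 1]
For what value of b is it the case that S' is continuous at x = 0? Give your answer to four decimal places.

S_0'(x) = -6 + 2/3·(x + 1) + 8·(x + 1)², so S_0'(0) = 8/3. On the right, S_1'(0) = b, so b = 8/3.

2.6667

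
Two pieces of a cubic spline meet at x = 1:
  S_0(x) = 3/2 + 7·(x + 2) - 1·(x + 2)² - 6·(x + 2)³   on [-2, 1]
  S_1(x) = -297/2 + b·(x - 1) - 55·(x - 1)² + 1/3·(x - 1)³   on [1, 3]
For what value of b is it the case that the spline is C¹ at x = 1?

S_0'(x) = 7 - 2·(x + 2) - 18·(x + 2)², so S_0'(1) = -161. On the right, S_1'(1) = b, so b = -161.

-161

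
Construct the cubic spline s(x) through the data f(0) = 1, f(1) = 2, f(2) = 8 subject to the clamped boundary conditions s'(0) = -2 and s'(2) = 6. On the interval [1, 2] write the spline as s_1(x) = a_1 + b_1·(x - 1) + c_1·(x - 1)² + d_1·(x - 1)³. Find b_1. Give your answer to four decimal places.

4.2500

Let m_i = s''(x_i). Step sizes h_i = 1, 1; slopes of the chords Δ_i = (y_(i+1) - y_i)/h_i = 1, 6.
  1·m_0 + 4·m_1 + 1·m_2 = 6(Δ_1 - Δ_0) = 30
Clamped end conditions give two more equations: 2h_0·m_0 + h_0·m_1 = 6(Δ_0 - s'(0)) = 18 and h_1·m_1 + 2h_1·m_2 = 6(s'(2) - Δ_1) = 0.
Forward elimination and back-substitution give m_0 = 11/2, m_1 = 7, m_2 = -7/2.
On [1, 2], with s_1(x) = a_1 + b_1·(x - 1) + c_1·(x - 1)² + d_1·(x - 1)³: c_1 = m_1/2 = 7/2, d_1 = (m_2 - m_1)/(6h_1) = -7/4, b_1 = Δ_1 - h_1(2m_1 + m_2)/6 = 17/4.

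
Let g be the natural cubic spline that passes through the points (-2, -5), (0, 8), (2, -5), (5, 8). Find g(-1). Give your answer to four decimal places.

4.4934

Write σ_i for g''(x_i). With h_i = 2, 2, 3 and divided differences Δ_i = 13/2, -13/2, 13/3, the continuity of g' gives the tridiagonal system
  2·σ_0 + 8·σ_1 + 2·σ_2 = 6(Δ_1 - Δ_0) = -78
  2·σ_1 + 10·σ_2 + 3·σ_3 = 6(Δ_2 - Δ_1) = 65
Natural end conditions: σ_0 = σ_3 = 0.
Solving: σ_0 = 0, σ_1 = -455/38, σ_2 = 169/19, σ_3 = 0.
On [-2, 0], g(t) = -5 + 598/57·(t + 2) + 0·(t + 2)² - 455/456·(t + 2)³.
With (t + 2) = 1: g(-1) = 683/152.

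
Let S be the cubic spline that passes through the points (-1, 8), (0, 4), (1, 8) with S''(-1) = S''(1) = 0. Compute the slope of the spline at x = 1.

6

With M_i denoting the second derivative at x_i, h_i = 1, 1, and Δ_i = (y_(i+1) − y_i)/h_i = -4, 4:
  1·M_0 + 4·M_1 + 1·M_2 = 6(Δ_1 - Δ_0) = 48
Natural end conditions: M_0 = M_2 = 0.
Hence M_0 = 0, M_1 = 12, M_2 = 0.
On [0, 1], S'(x) = b_1 + 2c_1·x + 3d_1·x² with b_1 = Δ_1 - h_1(2M_1 + M_2)/6 = 0, c_1 = M_1/2 = 6, d_1 = (M_2 - M_1)/(6h_1) = -2. So S'(1) = 6.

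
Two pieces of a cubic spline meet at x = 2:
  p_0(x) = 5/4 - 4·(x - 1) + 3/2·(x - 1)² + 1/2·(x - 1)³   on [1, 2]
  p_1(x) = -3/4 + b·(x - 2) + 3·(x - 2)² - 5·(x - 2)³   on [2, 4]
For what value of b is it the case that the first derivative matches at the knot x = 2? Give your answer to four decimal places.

p_0'(x) = -4 + 3·(x - 1) + 3/2·(x - 1)², so p_0'(2) = 1/2. On the right, p_1'(2) = b, so b = 1/2.

0.5000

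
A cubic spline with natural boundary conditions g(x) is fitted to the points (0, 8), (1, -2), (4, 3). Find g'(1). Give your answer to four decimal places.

Let M_i = g''(x_i). Step sizes h_i = 1, 3; slopes of the chords Δ_i = (y_(i+1) - y_i)/h_i = -10, 5/3.
  1·M_0 + 8·M_1 + 3·M_2 = 6(Δ_1 - Δ_0) = 70
Natural end conditions: M_0 = M_2 = 0.
Hence M_0 = 0, M_1 = 35/4, M_2 = 0.
On [1, 4], g'(x) = b_1 + 2c_1·(x - 1) + 3d_1·(x - 1)² with b_1 = Δ_1 - h_1(2M_1 + M_2)/6 = -85/12, c_1 = M_1/2 = 35/8, d_1 = (M_2 - M_1)/(6h_1) = -35/72. So g'(1) = -85/12.

-7.0833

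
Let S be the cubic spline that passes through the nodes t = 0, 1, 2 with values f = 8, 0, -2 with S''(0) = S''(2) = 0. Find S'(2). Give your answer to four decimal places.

-0.5000

With M_i denoting the second derivative at x_i, h_i = 1, 1, and Δ_i = (y_(i+1) − y_i)/h_i = -8, -2:
  1·M_0 + 4·M_1 + 1·M_2 = 6(Δ_1 - Δ_0) = 36
Natural end conditions: M_0 = M_2 = 0.
Solving the tridiagonal system: M_0 = 0, M_1 = 9, M_2 = 0.
On [1, 2], S'(t) = b_1 + 2c_1·(t - 1) + 3d_1·(t - 1)² with b_1 = Δ_1 - h_1(2M_1 + M_2)/6 = -5, c_1 = M_1/2 = 9/2, d_1 = (M_2 - M_1)/(6h_1) = -3/2. So S'(2) = -1/2.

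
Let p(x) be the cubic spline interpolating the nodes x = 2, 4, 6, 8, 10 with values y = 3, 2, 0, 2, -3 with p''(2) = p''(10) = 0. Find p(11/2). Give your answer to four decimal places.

With M_i denoting the second derivative at x_i, h_i = 2, 2, 2, 2, and Δ_i = (y_(i+1) − y_i)/h_i = -1/2, -1, 1, -5/2:
  2·M_0 + 8·M_1 + 2·M_2 = 6(Δ_1 - Δ_0) = -3
  2·M_1 + 8·M_2 + 2·M_3 = 6(Δ_2 - Δ_1) = 12
  2·M_2 + 8·M_3 + 2·M_4 = 6(Δ_3 - Δ_2) = -21
Natural end conditions: M_0 = M_4 = 0.
Hence M_0 = 0, M_1 = -57/56, M_2 = 18/7, M_3 = -183/56, M_4 = 0.
On [4, 6], p(x) = 2 - 33/28·(x - 4) - 57/112·(x - 4)² + 67/224·(x - 4)³.
With (x - 4) = 3/2: p(11/2) = 173/1792.

0.0965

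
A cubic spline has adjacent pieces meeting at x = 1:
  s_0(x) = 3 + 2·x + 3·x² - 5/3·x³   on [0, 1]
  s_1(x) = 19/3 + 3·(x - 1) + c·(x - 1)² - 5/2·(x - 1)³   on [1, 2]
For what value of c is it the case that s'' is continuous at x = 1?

-2

s_0''(x) = 6 - 10·x, so s_0''(1) = -4. On the right, s_1''(1) = 2c, so c = -2.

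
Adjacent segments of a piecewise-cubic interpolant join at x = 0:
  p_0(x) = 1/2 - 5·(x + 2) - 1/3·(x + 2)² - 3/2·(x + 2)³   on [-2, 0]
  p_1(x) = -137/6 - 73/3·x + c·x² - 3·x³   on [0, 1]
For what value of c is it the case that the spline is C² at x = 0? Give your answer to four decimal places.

p_0''(x) = -2/3 - 9·(x + 2), so p_0''(0) = -56/3. On the right, p_1''(0) = 2c, so c = -28/3.

-9.3333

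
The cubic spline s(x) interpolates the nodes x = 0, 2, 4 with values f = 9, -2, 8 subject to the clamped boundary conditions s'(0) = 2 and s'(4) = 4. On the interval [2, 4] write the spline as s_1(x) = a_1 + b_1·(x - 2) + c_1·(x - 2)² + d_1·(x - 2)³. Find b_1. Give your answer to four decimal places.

Write M_i for s''(x_i). With h_i = 2, 2 and divided differences Δ_i = -11/2, 5, the continuity of s' gives the tridiagonal system
  2·M_0 + 8·M_1 + 2·M_2 = 6(Δ_1 - Δ_0) = 63
Clamped end conditions give two more equations: 2h_0·M_0 + h_0·M_1 = 6(Δ_0 - s'(0)) = -45 and h_1·M_1 + 2h_1·M_2 = 6(s'(4) - Δ_1) = -6.
Solving the tridiagonal system: M_0 = -149/8, M_1 = 59/4, M_2 = -71/8.
On [2, 4], with s_1(x) = a_1 + b_1·(x - 2) + c_1·(x - 2)² + d_1·(x - 2)³: c_1 = M_1/2 = 59/8, d_1 = (M_2 - M_1)/(6h_1) = -63/32, b_1 = Δ_1 - h_1(2M_1 + M_2)/6 = -15/8.

-1.8750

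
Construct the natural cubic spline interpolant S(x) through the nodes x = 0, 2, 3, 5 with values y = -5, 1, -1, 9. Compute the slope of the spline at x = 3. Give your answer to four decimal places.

With m_i denoting the second derivative at x_i, h_i = 2, 1, 2, and Δ_i = (y_(i+1) − y_i)/h_i = 3, -2, 5:
  2·m_0 + 6·m_1 + 1·m_2 = 6(Δ_1 - Δ_0) = -30
  1·m_1 + 6·m_2 + 2·m_3 = 6(Δ_2 - Δ_1) = 42
Natural end conditions: m_0 = m_3 = 0.
Forward elimination and back-substitution give m_0 = 0, m_1 = -222/35, m_2 = 282/35, m_3 = 0.
On [3, 5], S'(x) = b_2 + 2c_2·(x - 3) + 3d_2·(x - 3)² with b_2 = Δ_2 - h_2(2m_2 + m_3)/6 = -13/35, c_2 = m_2/2 = 141/35, d_2 = (m_3 - m_2)/(6h_2) = -47/70. So S'(3) = -13/35.

-0.3714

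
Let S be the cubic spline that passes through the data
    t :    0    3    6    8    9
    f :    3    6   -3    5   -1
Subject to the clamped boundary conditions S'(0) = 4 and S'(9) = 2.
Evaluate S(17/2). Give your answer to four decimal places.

1.0810

Let m_i = S''(x_i). Step sizes h_i = 3, 3, 2, 1; slopes of the chords Δ_i = (y_(i+1) - y_i)/h_i = 1, -3, 4, -6.
  3·m_0 + 12·m_1 + 3·m_2 = 6(Δ_1 - Δ_0) = -24
  3·m_1 + 10·m_2 + 2·m_3 = 6(Δ_2 - Δ_1) = 42
  2·m_2 + 6·m_3 + 1·m_4 = 6(Δ_3 - Δ_2) = -60
Clamped end conditions give two more equations: 2h_0·m_0 + h_0·m_1 = 6(Δ_0 - S'(0)) = -18 and h_3·m_3 + 2h_3·m_4 = 6(S'(9) - Δ_3) = 48.
Solving: m_0 = -53/54, m_1 = -109/27, m_2 = 493/54, m_3 = -502/27, m_4 = 899/27.
On [8, 9], S(t) = 5 - 289/54·(t - 8) - 251/27·(t - 8)² + 467/54·(t - 8)³.
With (t - 8) = 1/2: S(17/2) = 467/432.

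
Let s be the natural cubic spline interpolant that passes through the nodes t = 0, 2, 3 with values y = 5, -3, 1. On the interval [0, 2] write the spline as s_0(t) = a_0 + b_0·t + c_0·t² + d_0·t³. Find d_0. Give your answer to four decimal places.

Put M_i = s'' at the i-th knot. Here h = (2, 1) and Δ = (-4, 4), so the interior equations h_(i-1)·M_(i-1) + 2(h_(i-1)+h_i)·M_i + h_i·M_(i+1) = 6(Δ_i − Δ_(i-1)) read
  2·M_0 + 6·M_1 + 1·M_2 = 6(Δ_1 - Δ_0) = 48
Natural end conditions: M_0 = M_2 = 0.
Forward elimination and back-substitution give M_0 = 0, M_1 = 8, M_2 = 0.
On [0, 2], with s_0(t) = a_0 + b_0·t + c_0·t² + d_0·t³: c_0 = M_0/2 = 0, d_0 = (M_1 - M_0)/(6h_0) = 2/3, b_0 = Δ_0 - h_0(2M_0 + M_1)/6 = -20/3.

0.6667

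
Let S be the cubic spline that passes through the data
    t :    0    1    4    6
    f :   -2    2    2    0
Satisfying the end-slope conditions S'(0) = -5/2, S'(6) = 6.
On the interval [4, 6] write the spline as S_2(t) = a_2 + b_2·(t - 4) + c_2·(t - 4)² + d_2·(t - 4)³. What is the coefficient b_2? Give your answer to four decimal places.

Put m_i = S'' at the i-th knot. Here h = (1, 3, 2) and Δ = (4, 0, -1), so the interior equations h_(i-1)·m_(i-1) + 2(h_(i-1)+h_i)·m_i + h_i·m_(i+1) = 6(Δ_i − Δ_(i-1)) read
  1·m_0 + 8·m_1 + 3·m_2 = 6(Δ_1 - Δ_0) = -24
  3·m_1 + 10·m_2 + 2·m_3 = 6(Δ_2 - Δ_1) = -6
Clamped end conditions give two more equations: 2h_0·m_0 + h_0·m_1 = 6(Δ_0 - S'(0)) = 39 and h_2·m_2 + 2h_2·m_3 = 6(S'(6) - Δ_2) = 42.
Forward elimination and back-substitution give m_0 = 288/13, m_1 = -69/13, m_2 = -16/13, m_3 = 289/26.
On [4, 6], with S_2(t) = a_2 + b_2·(t - 4) + c_2·(t - 4)² + d_2·(t - 4)³: c_2 = m_2/2 = -8/13, d_2 = (m_3 - m_2)/(6h_2) = 107/104, b_2 = Δ_2 - h_2(2m_2 + m_3)/6 = -101/26.

-3.8846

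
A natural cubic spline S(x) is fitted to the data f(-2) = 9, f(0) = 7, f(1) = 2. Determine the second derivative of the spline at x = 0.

Put M_i = S'' at the i-th knot. Here h = (2, 1) and Δ = (-1, -5), so the interior equations h_(i-1)·M_(i-1) + 2(h_(i-1)+h_i)·M_i + h_i·M_(i+1) = 6(Δ_i − Δ_(i-1)) read
  2·M_0 + 6·M_1 + 1·M_2 = 6(Δ_1 - Δ_0) = -24
Natural end conditions: M_0 = M_2 = 0.
Forward elimination and back-substitution give M_0 = 0, M_1 = -4, M_2 = 0.

-4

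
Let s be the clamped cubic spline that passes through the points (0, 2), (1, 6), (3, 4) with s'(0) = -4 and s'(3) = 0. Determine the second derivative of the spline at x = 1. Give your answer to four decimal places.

-12.6667

With M_i denoting the second derivative at x_i, h_i = 1, 2, and Δ_i = (y_(i+1) − y_i)/h_i = 4, -1:
  1·M_0 + 6·M_1 + 2·M_2 = 6(Δ_1 - Δ_0) = -30
Clamped end conditions give two more equations: 2h_0·M_0 + h_0·M_1 = 6(Δ_0 - s'(0)) = 48 and h_1·M_1 + 2h_1·M_2 = 6(s'(3) - Δ_1) = 6.
Hence M_0 = 91/3, M_1 = -38/3, M_2 = 47/6.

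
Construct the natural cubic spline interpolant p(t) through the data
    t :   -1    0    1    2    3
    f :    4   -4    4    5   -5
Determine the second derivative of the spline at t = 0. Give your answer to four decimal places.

27.5357

Let m_i = p''(x_i). Step sizes h_i = 1, 1, 1, 1; slopes of the chords Δ_i = (y_(i+1) - y_i)/h_i = -8, 8, 1, -10.
  1·m_0 + 4·m_1 + 1·m_2 = 6(Δ_1 - Δ_0) = 96
  1·m_1 + 4·m_2 + 1·m_3 = 6(Δ_2 - Δ_1) = -42
  1·m_2 + 4·m_3 + 1·m_4 = 6(Δ_3 - Δ_2) = -66
Natural end conditions: m_0 = m_4 = 0.
Hence m_0 = 0, m_1 = 771/28, m_2 = -99/7, m_3 = -363/28, m_4 = 0.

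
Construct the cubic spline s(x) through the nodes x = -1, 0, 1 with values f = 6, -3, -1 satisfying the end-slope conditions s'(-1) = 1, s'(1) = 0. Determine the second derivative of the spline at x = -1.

-47

Write m_i for s''(x_i). With h_i = 1, 1 and divided differences Δ_i = -9, 2, the continuity of s' gives the tridiagonal system
  1·m_0 + 4·m_1 + 1·m_2 = 6(Δ_1 - Δ_0) = 66
Clamped end conditions give two more equations: 2h_0·m_0 + h_0·m_1 = 6(Δ_0 - s'(-1)) = -60 and h_1·m_1 + 2h_1·m_2 = 6(s'(1) - Δ_1) = -12.
Solving the tridiagonal system: m_0 = -47, m_1 = 34, m_2 = -23.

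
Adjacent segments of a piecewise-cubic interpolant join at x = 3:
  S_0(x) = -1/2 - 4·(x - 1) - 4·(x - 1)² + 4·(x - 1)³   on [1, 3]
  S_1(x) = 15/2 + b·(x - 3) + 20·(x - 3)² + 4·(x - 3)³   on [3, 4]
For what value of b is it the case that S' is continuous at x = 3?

S_0'(x) = -4 - 8·(x - 1) + 12·(x - 1)², so S_0'(3) = 28. On the right, S_1'(3) = b, so b = 28.

28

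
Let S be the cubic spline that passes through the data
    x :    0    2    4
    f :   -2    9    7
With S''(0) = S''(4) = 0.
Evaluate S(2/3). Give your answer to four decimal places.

With σ_i denoting the second derivative at x_i, h_i = 2, 2, and Δ_i = (y_(i+1) − y_i)/h_i = 11/2, -1:
  2·σ_0 + 8·σ_1 + 2·σ_2 = 6(Δ_1 - Δ_0) = -39
Natural end conditions: σ_0 = σ_2 = 0.
Forward elimination and back-substitution give σ_0 = 0, σ_1 = -39/8, σ_2 = 0.
On [0, 2], S(x) = -2 + 57/8·x + 0·x² - 13/32·x³.
With x = 2/3: S(2/3) = 71/27.

2.6296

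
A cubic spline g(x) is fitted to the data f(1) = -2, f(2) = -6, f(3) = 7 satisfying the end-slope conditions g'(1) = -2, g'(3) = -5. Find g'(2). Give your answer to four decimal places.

8.5000

With M_i denoting the second derivative at x_i, h_i = 1, 1, and Δ_i = (y_(i+1) − y_i)/h_i = -4, 13:
  1·M_0 + 4·M_1 + 1·M_2 = 6(Δ_1 - Δ_0) = 102
Clamped end conditions give two more equations: 2h_0·M_0 + h_0·M_1 = 6(Δ_0 - g'(1)) = -12 and h_1·M_1 + 2h_1·M_2 = 6(g'(3) - Δ_1) = -108.
Solving the tridiagonal system: M_0 = -33, M_1 = 54, M_2 = -81.
On [2, 3], g'(x) = b_1 + 2c_1·(x - 2) + 3d_1·(x - 2)² with b_1 = Δ_1 - h_1(2M_1 + M_2)/6 = 17/2, c_1 = M_1/2 = 27, d_1 = (M_2 - M_1)/(6h_1) = -45/2. So g'(2) = 17/2.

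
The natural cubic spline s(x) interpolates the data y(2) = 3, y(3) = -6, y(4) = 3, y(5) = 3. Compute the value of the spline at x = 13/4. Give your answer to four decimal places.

Put m_i = s'' at the i-th knot. Here h = (1, 1, 1) and Δ = (-9, 9, 0), so the interior equations h_(i-1)·m_(i-1) + 2(h_(i-1)+h_i)·m_i + h_i·m_(i+1) = 6(Δ_i − Δ_(i-1)) read
  1·m_0 + 4·m_1 + 1·m_2 = 6(Δ_1 - Δ_0) = 108
  1·m_1 + 4·m_2 + 1·m_3 = 6(Δ_2 - Δ_1) = -54
Natural end conditions: m_0 = m_3 = 0.
Forward elimination and back-substitution give m_0 = 0, m_1 = 162/5, m_2 = -108/5, m_3 = 0.
On [3, 4], s(x) = -6 + 9/5·(x - 3) + 81/5·(x - 3)² - 9·(x - 3)³.
With (x - 3) = 1/4: s(13/4) = -1497/320.

-4.6781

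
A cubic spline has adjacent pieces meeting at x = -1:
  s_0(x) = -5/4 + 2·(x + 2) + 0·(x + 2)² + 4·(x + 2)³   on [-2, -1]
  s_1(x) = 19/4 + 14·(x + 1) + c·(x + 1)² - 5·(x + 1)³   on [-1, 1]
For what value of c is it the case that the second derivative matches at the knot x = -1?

s_0''(x) = 0 + 24·(x + 2), so s_0''(-1) = 24. On the right, s_1''(-1) = 2c, so c = 12.

12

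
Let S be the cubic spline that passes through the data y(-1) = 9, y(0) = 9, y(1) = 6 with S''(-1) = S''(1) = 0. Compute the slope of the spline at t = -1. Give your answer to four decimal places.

0.7500

With m_i denoting the second derivative at x_i, h_i = 1, 1, and Δ_i = (y_(i+1) − y_i)/h_i = 0, -3:
  1·m_0 + 4·m_1 + 1·m_2 = 6(Δ_1 - Δ_0) = -18
Natural end conditions: m_0 = m_2 = 0.
Solving: m_0 = 0, m_1 = -9/2, m_2 = 0.
On [-1, 0], S'(t) = b_0 + 2c_0·(t + 1) + 3d_0·(t + 1)² with b_0 = Δ_0 - h_0(2m_0 + m_1)/6 = 3/4, c_0 = m_0/2 = 0, d_0 = (m_1 - m_0)/(6h_0) = -3/4. So S'(-1) = 3/4.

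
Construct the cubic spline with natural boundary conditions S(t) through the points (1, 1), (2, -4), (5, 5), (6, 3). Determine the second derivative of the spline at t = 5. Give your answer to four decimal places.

Write M_i for S''(x_i). With h_i = 1, 3, 1 and divided differences Δ_i = -5, 3, -2, the continuity of S' gives the tridiagonal system
  1·M_0 + 8·M_1 + 3·M_2 = 6(Δ_1 - Δ_0) = 48
  3·M_1 + 8·M_2 + 1·M_3 = 6(Δ_2 - Δ_1) = -30
Natural end conditions: M_0 = M_3 = 0.
Forward elimination and back-substitution give M_0 = 0, M_1 = 474/55, M_2 = -384/55, M_3 = 0.

-6.9818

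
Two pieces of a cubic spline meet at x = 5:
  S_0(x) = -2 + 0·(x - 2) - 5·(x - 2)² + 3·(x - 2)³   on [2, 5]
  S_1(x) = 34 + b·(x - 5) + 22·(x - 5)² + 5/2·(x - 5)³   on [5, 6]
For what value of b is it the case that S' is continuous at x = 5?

51

S_0'(x) = 0 - 10·(x - 2) + 9·(x - 2)², so S_0'(5) = 51. On the right, S_1'(5) = b, so b = 51.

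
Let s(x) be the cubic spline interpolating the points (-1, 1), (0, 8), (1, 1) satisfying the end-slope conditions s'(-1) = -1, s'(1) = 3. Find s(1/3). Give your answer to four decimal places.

Put m_i = s'' at the i-th knot. Here h = (1, 1) and Δ = (7, -7), so the interior equations h_(i-1)·m_(i-1) + 2(h_(i-1)+h_i)·m_i + h_i·m_(i+1) = 6(Δ_i − Δ_(i-1)) read
  1·m_0 + 4·m_1 + 1·m_2 = 6(Δ_1 - Δ_0) = -84
Clamped end conditions give two more equations: 2h_0·m_0 + h_0·m_1 = 6(Δ_0 - s'(-1)) = 48 and h_1·m_1 + 2h_1·m_2 = 6(s'(1) - Δ_1) = 60.
Forward elimination and back-substitution give m_0 = 47, m_1 = -46, m_2 = 53.
On [0, 1], s(x) = 8 - 1/2·x - 23·x² + 33/2·x³.
With x = 1/3: s(1/3) = 53/9.

5.8889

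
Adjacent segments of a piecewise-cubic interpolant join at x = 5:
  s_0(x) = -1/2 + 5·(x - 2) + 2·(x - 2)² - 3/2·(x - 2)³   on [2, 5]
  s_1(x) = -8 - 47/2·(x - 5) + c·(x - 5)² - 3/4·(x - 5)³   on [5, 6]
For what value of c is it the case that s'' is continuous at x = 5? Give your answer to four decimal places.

-11.5000

s_0''(x) = 4 - 9·(x - 2), so s_0''(5) = -23. On the right, s_1''(5) = 2c, so c = -23/2.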